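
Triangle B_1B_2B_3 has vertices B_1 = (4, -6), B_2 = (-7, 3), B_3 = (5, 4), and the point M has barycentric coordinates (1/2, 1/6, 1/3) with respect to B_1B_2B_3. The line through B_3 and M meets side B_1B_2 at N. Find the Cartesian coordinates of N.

Line B_3M meets B_1B_2 where the B_3-coordinate vanishes; zeroing M's B_3-weight and renormalizing leaves B_1, B_2-weights 1/2 : 1/6 → (3/4, 1/4).
So N = (3/4)·B_1 + (1/4)·B_2 = (5/4, -15/4).

(5/4, -15/4)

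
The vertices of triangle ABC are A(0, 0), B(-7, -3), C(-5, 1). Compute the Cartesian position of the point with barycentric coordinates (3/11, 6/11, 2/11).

P = (3/11)·A + (6/11)·B + (2/11)·C.
x-coordinate: (3/11)·0 + (6/11)·(-7) + (2/11)·(-5) = -52/11.
y-coordinate: (3/11)·0 + (6/11)·(-3) + (2/11)·1 = -16/11.

(-52/11, -16/11)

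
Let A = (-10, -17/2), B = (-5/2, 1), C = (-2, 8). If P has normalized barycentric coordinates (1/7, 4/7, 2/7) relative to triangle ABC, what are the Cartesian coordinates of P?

(-24/7, 23/14)

P = (1/7)·A + (4/7)·B + (2/7)·C.
x-coordinate: (1/7)·(-10) + (4/7)·(-5/2) + (2/7)·(-2) = -24/7.
y-coordinate: (1/7)·(-17/2) + (4/7)·1 + (2/7)·8 = 23/14.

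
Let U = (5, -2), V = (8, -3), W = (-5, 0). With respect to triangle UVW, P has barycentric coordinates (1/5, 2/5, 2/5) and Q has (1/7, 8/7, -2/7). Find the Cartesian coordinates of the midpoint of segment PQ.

Barycentric coordinates of the midpoint are the average: (6/35, 27/35, 2/35).
Converting: (6/35)·U + (27/35)·V + (2/35)·W = (236/35, -93/35).

(236/35, -93/35)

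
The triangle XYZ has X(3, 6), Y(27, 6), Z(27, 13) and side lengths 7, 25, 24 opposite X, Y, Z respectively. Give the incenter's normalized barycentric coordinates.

(1/8, 25/56, 3/7)

The incenter has barycentric coordinates proportional to the opposite side lengths: (7 : 25 : 24).
Normalizing by 7+25+24 = 56 gives (1/8, 25/56, 3/7).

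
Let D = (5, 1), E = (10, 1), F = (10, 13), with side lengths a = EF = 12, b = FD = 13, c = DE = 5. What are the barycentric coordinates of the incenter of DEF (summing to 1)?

The incenter has barycentric coordinates proportional to the opposite side lengths: (12 : 13 : 5).
Normalizing by 12+13+5 = 30 gives (2/5, 13/30, 1/6).

(2/5, 13/30, 1/6)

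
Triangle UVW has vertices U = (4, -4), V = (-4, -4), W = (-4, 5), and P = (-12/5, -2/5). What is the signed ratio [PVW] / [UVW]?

[UVW] = ½·(4·(-4−5) + (-4)·(5−(-4)) + (-4)·(-4−(-4))) = ½·(-36 − 36 + 0) = -36.
[PVW] = ½·((-12/5)·(-4−5) + (-4)·(5−(-2/5)) + (-4)·(-2/5−(-4))) = ½·(108/5 − 108/5 − 72/5) = -36/5, so the ratio is (-36/5)/(-36) = 1/5.

1/5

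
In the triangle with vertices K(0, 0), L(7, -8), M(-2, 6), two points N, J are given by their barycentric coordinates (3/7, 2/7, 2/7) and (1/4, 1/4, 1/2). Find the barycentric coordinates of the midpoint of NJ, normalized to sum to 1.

Since both coordinate triples sum to 1, the midpoint's barycentrics are the componentwise average.
(3/7+1/4)/2 = 19/56; similarly 15/56 and 11/28.

(19/56, 15/56, 11/28)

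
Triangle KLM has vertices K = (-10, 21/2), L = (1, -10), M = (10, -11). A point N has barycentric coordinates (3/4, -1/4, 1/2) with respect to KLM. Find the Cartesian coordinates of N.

N = (3/4)·K + (-1/4)·L + (1/2)·M.
x-coordinate: (3/4)·(-10) + (-1/4)·1 + (1/2)·10 = -11/4.
y-coordinate: (3/4)·(21/2) + (-1/4)·(-10) + (1/2)·(-11) = 39/8.

(-11/4, 39/8)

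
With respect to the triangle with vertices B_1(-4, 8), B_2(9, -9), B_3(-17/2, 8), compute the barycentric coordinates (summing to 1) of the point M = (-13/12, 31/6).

(1, 1/6, -1/6)

Signed area of the reference triangle: [B_1B_2B_3] = ½·((-4)·(-9−8) + 9·(8−8) + (-17/2)·(8−(-9))) = ½·(68 + 0 − 289/2) = -153/4.
[MB_2B_3] = ½·((-13/12)·(-9−8) + 9·(8−(31/6)) + (-17/2)·(31/6−(-9))) = ½·(221/12 + 51/2 − 1445/12) = -153/4, so the B_1-coordinate is (-153/4)/(-153/4) = 1.
[B_1MB_3] = ½·((-4)·(31/6−8) + (-13/12)·(8−8) + (-17/2)·(8−(31/6))) = ½·(34/3 + 0 − 289/12) = -51/8, so the B_2-coordinate is 1/6.
[B_1B_2M] = ½·((-4)·(-9−(31/6)) + 9·(31/6−8) + (-13/12)·(8−(-9))) = ½·(170/3 − 51/2 − 221/12) = 51/8, so the B_3-coordinate is -1/6.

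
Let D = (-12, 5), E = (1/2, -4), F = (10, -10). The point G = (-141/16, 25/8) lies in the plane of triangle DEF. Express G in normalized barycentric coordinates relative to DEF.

(9/8, -5/8, 1/2)

Signed area of the reference triangle: [DEF] = ½·((-12)·(-4−(-10)) + (1/2)·(-10−5) + 10·(5−(-4))) = ½·(-72 − 15/2 + 90) = 21/4.
[GEF] = ½·((-141/16)·(-4−(-10)) + (1/2)·(-10−(25/8)) + 10·(25/8−(-4))) = ½·(-423/8 − 105/16 + 285/4) = 189/32, so the D-coordinate is (189/32)/(21/4) = 9/8.
[DGF] = ½·((-12)·(25/8−(-10)) + (-141/16)·(-10−5) + 10·(5−(25/8))) = ½·(-315/2 + 2115/16 + 75/4) = -105/32, so the E-coordinate is -5/8.
[DEG] = ½·((-12)·(-4−(25/8)) + (1/2)·(25/8−5) + (-141/16)·(5−(-4))) = ½·(171/2 − 15/16 − 1269/16) = 21/8, so the F-coordinate is 1/2.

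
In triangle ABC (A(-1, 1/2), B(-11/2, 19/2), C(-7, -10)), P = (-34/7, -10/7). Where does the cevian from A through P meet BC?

(-32/5, -11/5)

Barycentric coordinates of P with respect to ABC: (2/7, 2/7, 3/7).
On side BC the A-coordinate is zero; dropping P's A-weight 2/7 and renormalizing the remaining 2/7 : 3/7 gives weights 2/5, 3/5 on B, C.
Q = (2/5)·(-11/2, 19/2) + (3/5)·(-7, -10) = (-32/5, -11/5).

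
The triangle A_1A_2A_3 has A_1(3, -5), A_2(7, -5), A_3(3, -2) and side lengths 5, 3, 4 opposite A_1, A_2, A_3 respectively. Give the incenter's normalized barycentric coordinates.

(5/12, 1/4, 1/3)

The incenter has barycentric coordinates proportional to the opposite side lengths: (5 : 3 : 4).
Normalizing by 5+3+4 = 12 gives (5/12, 1/4, 1/3).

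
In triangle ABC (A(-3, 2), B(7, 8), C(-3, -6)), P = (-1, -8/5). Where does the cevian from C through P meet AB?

(2, 5)

Barycentric coordinates of P with respect to ABC: (1/5, 1/5, 3/5).
On side AB the C-coordinate is zero; dropping P's C-weight 3/5 and renormalizing the remaining 1/5 : 1/5 gives weights 1/2, 1/2 on A, B.
Q = (1/2)·(-3, 2) + (1/2)·(7, 8) = (2, 5).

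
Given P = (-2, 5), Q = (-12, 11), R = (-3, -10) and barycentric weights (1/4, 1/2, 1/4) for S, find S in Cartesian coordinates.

(-29/4, 17/4)

S = (1/4)·P + (1/2)·Q + (1/4)·R.
x-coordinate: (1/4)·(-2) + (1/2)·(-12) + (1/4)·(-3) = -29/4.
y-coordinate: (1/4)·5 + (1/2)·11 + (1/4)·(-10) = 17/4.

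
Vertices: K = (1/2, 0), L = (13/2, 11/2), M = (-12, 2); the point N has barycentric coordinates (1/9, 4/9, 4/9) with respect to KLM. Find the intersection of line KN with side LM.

(-11/4, 15/4)

Line KN meets LM where the K-coordinate vanishes; zeroing N's K-weight and renormalizing leaves L, M-weights 4/9 : 4/9 → (1/2, 1/2).
So J = (1/2)·L + (1/2)·M = (-11/4, 15/4).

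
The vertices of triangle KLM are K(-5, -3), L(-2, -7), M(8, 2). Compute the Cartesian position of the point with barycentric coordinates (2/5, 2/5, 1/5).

N = (2/5)·K + (2/5)·L + (1/5)·M.
x-coordinate: (2/5)·(-5) + (2/5)·(-2) + (1/5)·8 = -6/5.
y-coordinate: (2/5)·(-3) + (2/5)·(-7) + (1/5)·2 = -18/5.

(-6/5, -18/5)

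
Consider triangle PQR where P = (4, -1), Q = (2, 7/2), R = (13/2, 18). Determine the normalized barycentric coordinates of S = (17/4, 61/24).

(3/4, 1/12, 1/6)

Signed area of the reference triangle: [PQR] = ½·(4·(7/2−18) + 2·(18−(-1)) + (13/2)·(-1−(7/2))) = ½·(-58 + 38 − 117/4) = -197/8.
[SQR] = ½·((17/4)·(7/2−18) + 2·(18−(61/24)) + (13/2)·(61/24−(7/2))) = ½·(-493/8 + 371/12 − 299/48) = -591/32, so the P-coordinate is (-591/32)/(-197/8) = 3/4.
[PSR] = ½·(4·(61/24−18) + (17/4)·(18−(-1)) + (13/2)·(-1−(61/24))) = ½·(-371/6 + 323/4 − 1105/48) = -197/96, so the Q-coordinate is 1/12.
[PQS] = ½·(4·(7/2−(61/24)) + 2·(61/24−(-1)) + (17/4)·(-1−(7/2))) = ½·(23/6 + 85/12 − 153/8) = -197/48, so the R-coordinate is 1/6.
Check: 3/4 + 1/12 + 1/6 = 1.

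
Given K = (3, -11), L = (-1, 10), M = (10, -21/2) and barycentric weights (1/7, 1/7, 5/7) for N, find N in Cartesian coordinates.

N = (1/7)·K + (1/7)·L + (5/7)·M.
x-coordinate: (1/7)·3 + (1/7)·(-1) + (5/7)·10 = 52/7.
y-coordinate: (1/7)·(-11) + (1/7)·10 + (5/7)·(-21/2) = -107/14.

(52/7, -107/14)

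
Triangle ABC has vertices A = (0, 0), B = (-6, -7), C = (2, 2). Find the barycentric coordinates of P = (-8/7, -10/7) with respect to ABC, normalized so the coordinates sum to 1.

Signed area of the reference triangle: [ABC] = ½·(0·(-7−2) + (-6)·(2−0) + 2·(0−(-7))) = ½·(0 − 12 + 14) = 1.
[PBC] = ½·((-8/7)·(-7−2) + (-6)·(2−(-10/7)) + 2·(-10/7−(-7))) = ½·(72/7 − 144/7 + 78/7) = 3/7, so the A-coordinate is (3/7)/1 = 3/7.
[APC] = ½·(0·(-10/7−2) + (-8/7)·(2−0) + 2·(0−(-10/7))) = ½·(0 − 16/7 + 20/7) = 2/7, so the B-coordinate is 2/7.
[ABP] = ½·(0·(-7−(-10/7)) + (-6)·(-10/7−0) + (-8/7)·(0−(-7))) = ½·(0 + 60/7 − 8) = 2/7, so the C-coordinate is 2/7.

(3/7, 2/7, 2/7)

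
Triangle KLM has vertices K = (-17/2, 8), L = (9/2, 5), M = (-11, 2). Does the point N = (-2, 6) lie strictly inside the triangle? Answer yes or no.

Barycentric coordinates of N: (70/171, 88/171, 13/171).
The three coordinates are positive, positive, positive; a point is interior exactly when all three are positive.

yes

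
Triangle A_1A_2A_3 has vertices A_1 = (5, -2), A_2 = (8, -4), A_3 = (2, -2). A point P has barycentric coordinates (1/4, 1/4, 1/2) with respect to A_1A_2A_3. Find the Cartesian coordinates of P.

P = (1/4)·A_1 + (1/4)·A_2 + (1/2)·A_3.
x-coordinate: (1/4)·5 + (1/4)·8 + (1/2)·2 = 17/4.
y-coordinate: (1/4)·(-2) + (1/4)·(-4) + (1/2)·(-2) = -5/2.

(17/4, -5/2)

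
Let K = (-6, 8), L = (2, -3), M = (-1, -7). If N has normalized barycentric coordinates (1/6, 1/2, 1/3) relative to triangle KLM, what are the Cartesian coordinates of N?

N = (1/6)·K + (1/2)·L + (1/3)·M.
x-coordinate: (1/6)·(-6) + (1/2)·2 + (1/3)·(-1) = -1/3.
y-coordinate: (1/6)·8 + (1/2)·(-3) + (1/3)·(-7) = -5/2.

(-1/3, -5/2)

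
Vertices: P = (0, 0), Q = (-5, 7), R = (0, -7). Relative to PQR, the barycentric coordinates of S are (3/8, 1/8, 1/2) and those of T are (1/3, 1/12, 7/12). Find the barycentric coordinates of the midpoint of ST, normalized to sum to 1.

Since both coordinate triples sum to 1, the midpoint's barycentrics are the componentwise average.
(3/8+1/3)/2 = 17/48; similarly 5/48 and 13/24.

(17/48, 5/48, 13/24)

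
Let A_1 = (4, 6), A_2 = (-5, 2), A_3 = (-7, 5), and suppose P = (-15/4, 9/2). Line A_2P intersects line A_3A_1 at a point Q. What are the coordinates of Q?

(-10/3, 16/3)

Barycentric coordinates of P with respect to A_1A_2A_3: (1/4, 1/4, 1/2).
On side A_3A_1 the A_2-coordinate is zero; dropping P's A_2-weight 1/4 and renormalizing the remaining 1/2 : 1/4 gives weights 2/3, 1/3 on A_3, A_1.
Q = (2/3)·(-7, 5) + (1/3)·(4, 6) = (-10/3, 16/3).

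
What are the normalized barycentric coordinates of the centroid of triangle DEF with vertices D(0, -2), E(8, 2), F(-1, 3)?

The centroid is the average of the vertices, so each weight is 1/3.

(1/3, 1/3, 1/3)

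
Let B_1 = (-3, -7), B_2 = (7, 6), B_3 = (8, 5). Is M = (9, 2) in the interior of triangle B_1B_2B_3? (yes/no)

no

Barycentric coordinates of M: (2/23, -45/23, 66/23).
The three coordinates are positive, negative, positive; a point is interior exactly when all three are positive.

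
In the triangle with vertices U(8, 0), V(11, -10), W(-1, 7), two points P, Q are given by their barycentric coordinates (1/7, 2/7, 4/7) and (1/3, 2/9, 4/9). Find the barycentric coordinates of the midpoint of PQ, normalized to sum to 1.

(5/21, 16/63, 32/63)

Since both coordinate triples sum to 1, the midpoint's barycentrics are the componentwise average.
(1/7+1/3)/2 = 5/21; similarly 16/63 and 32/63.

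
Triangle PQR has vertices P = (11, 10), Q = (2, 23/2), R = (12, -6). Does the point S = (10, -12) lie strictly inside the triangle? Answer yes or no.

no

Barycentric coordinates of S: (-2/3, 4/15, 7/5).
The three coordinates are negative, positive, positive; a point is interior exactly when all three are positive.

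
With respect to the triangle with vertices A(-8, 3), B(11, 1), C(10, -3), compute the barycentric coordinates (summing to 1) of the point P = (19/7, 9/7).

Signed area of the reference triangle: [ABC] = ½·((-8)·(1−(-3)) + 11·(-3−3) + 10·(3−1)) = ½·(-32 − 66 + 20) = -39.
[PBC] = ½·((19/7)·(1−(-3)) + 11·(-3−(9/7)) + 10·(9/7−1)) = ½·(76/7 − 330/7 + 20/7) = -117/7, so the A-coordinate is (-117/7)/(-39) = 3/7.
[APC] = ½·((-8)·(9/7−(-3)) + (19/7)·(-3−3) + 10·(3−(9/7))) = ½·(-240/7 − 114/7 + 120/7) = -117/7, so the B-coordinate is 3/7.
[ABP] = ½·((-8)·(1−(9/7)) + 11·(9/7−3) + (19/7)·(3−1)) = ½·(16/7 − 132/7 + 38/7) = -39/7, so the C-coordinate is 1/7.

(3/7, 3/7, 1/7)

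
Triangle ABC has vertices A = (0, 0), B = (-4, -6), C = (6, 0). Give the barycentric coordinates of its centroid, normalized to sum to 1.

The centroid is the average of the vertices, so each weight is 1/3.

(1/3, 1/3, 1/3)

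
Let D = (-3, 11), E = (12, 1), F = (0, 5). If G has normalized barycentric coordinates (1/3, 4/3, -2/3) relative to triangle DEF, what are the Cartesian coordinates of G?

G = (1/3)·D + (4/3)·E + (-2/3)·F.
x-coordinate: (1/3)·(-3) + (4/3)·12 + (-2/3)·0 = 15.
y-coordinate: (1/3)·11 + (4/3)·1 + (-2/3)·5 = 5/3.

(15, 5/3)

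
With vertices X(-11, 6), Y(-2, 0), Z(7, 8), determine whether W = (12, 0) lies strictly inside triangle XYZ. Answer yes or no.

no

Barycentric coordinates of W: (-8/9, 11/9, 2/3).
The three coordinates are negative, positive, positive; a point is interior exactly when all three are positive.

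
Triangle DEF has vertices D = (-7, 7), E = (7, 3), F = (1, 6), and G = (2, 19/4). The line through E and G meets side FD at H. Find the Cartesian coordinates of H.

(-3, 13/2)

Barycentric coordinates of G with respect to DEF: (1/4, 1/2, 1/4).
On side FD the E-coordinate is zero; dropping G's E-weight 1/2 and renormalizing the remaining 1/4 : 1/4 gives weights 1/2, 1/2 on F, D.
H = (1/2)·(1, 6) + (1/2)·(-7, 7) = (-3, 13/2).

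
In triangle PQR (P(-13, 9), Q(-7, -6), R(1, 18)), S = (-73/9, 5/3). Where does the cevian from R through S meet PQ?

(-37/4, -3/8)

Barycentric coordinates of S with respect to PQR: (1/3, 5/9, 1/9).
On side PQ the R-coordinate is zero; dropping S's R-weight 1/9 and renormalizing the remaining 1/3 : 5/9 gives weights 3/8, 5/8 on P, Q.
T = (3/8)·(-13, 9) + (5/8)·(-7, -6) = (-37/4, -3/8).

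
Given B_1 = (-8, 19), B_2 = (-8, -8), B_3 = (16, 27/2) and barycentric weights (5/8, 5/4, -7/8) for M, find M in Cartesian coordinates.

M = (5/8)·B_1 + (5/4)·B_2 + (-7/8)·B_3.
x-coordinate: (5/8)·(-8) + (5/4)·(-8) + (-7/8)·16 = -29.
y-coordinate: (5/8)·19 + (5/4)·(-8) + (-7/8)·(27/2) = -159/16.

(-29, -159/16)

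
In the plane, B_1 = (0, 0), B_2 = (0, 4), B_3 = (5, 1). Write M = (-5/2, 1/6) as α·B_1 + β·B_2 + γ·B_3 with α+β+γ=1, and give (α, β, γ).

Signed area of the reference triangle: [B_1B_2B_3] = ½·(0·(4−1) + 0·(1−0) + 5·(0−4)) = ½·(0 + 0 − 20) = -10.
[MB_2B_3] = ½·((-5/2)·(4−1) + 0·(1−(1/6)) + 5·(1/6−4)) = ½·(-15/2 + 0 − 115/6) = -40/3, so the B_1-coordinate is (-40/3)/(-10) = 4/3.
[B_1MB_3] = ½·(0·(1/6−1) + (-5/2)·(1−0) + 5·(0−(1/6))) = ½·(0 − 5/2 − 5/6) = -5/3, so the B_2-coordinate is 1/6.
[B_1B_2M] = ½·(0·(4−(1/6)) + 0·(1/6−0) + (-5/2)·(0−4)) = ½·(0 + 0 + 10) = 5, so the B_3-coordinate is -1/2.
Check: 4/3 + 1/6 − 1/2 = 1.

(4/3, 1/6, -1/2)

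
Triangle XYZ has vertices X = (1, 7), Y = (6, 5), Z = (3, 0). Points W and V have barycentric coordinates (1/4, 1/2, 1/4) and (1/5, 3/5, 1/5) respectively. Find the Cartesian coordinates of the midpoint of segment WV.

Barycentric coordinates of the midpoint are the average: (9/40, 11/20, 9/40).
Converting: (9/40)·X + (11/20)·Y + (9/40)·Z = (21/5, 173/40).

(21/5, 173/40)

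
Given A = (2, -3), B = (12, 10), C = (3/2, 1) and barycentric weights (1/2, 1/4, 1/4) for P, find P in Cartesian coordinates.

P = (1/2)·A + (1/4)·B + (1/4)·C.
x-coordinate: (1/2)·2 + (1/4)·12 + (1/4)·(3/2) = 35/8.
y-coordinate: (1/2)·(-3) + (1/4)·10 + (1/4)·1 = 5/4.

(35/8, 5/4)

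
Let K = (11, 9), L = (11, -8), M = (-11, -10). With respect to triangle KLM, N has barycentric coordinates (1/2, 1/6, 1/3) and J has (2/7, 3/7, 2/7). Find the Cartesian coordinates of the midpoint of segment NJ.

Barycentric coordinates of the midpoint are the average: (11/28, 25/84, 13/42).
Converting: (11/28)·K + (25/84)·L + (13/42)·M = (88/21, -163/84).

(88/21, -163/84)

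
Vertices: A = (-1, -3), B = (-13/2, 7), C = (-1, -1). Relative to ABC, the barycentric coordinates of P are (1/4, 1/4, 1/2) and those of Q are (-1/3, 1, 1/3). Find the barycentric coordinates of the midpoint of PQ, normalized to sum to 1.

(-1/24, 5/8, 5/12)

Since both coordinate triples sum to 1, the midpoint's barycentrics are the componentwise average.
(1/4+-1/3)/2 = -1/24; similarly 5/8 and 5/12.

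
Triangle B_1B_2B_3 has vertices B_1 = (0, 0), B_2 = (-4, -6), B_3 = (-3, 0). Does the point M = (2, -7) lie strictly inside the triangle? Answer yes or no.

Barycentric coordinates of M: (37/18, 7/6, -20/9).
The three coordinates are positive, positive, negative; a point is interior exactly when all three are positive.

no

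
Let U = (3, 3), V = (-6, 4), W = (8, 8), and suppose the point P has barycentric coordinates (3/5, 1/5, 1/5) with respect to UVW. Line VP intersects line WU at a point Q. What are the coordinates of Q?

(17/4, 17/4)

Line VP meets WU where the V-coordinate vanishes; zeroing P's V-weight and renormalizing leaves W, U-weights 1/5 : 3/5 → (1/4, 3/4).
So Q = (1/4)·W + (3/4)·U = (17/4, 17/4).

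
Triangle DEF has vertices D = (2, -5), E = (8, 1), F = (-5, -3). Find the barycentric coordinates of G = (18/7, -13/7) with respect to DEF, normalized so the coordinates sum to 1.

Signed area of the reference triangle: [DEF] = ½·(2·(1−(-3)) + 8·(-3−(-5)) + (-5)·(-5−1)) = ½·(8 + 16 + 30) = 27.
[GEF] = ½·((18/7)·(1−(-3)) + 8·(-3−(-13/7)) + (-5)·(-13/7−1)) = ½·(72/7 − 64/7 + 100/7) = 54/7, so the D-coordinate is (54/7)/27 = 2/7.
[DGF] = ½·(2·(-13/7−(-3)) + (18/7)·(-3−(-5)) + (-5)·(-5−(-13/7))) = ½·(16/7 + 36/7 + 110/7) = 81/7, so the E-coordinate is 3/7.
[DEG] = ½·(2·(1−(-13/7)) + 8·(-13/7−(-5)) + (18/7)·(-5−1)) = ½·(40/7 + 176/7 − 108/7) = 54/7, so the F-coordinate is 2/7.

(2/7, 3/7, 2/7)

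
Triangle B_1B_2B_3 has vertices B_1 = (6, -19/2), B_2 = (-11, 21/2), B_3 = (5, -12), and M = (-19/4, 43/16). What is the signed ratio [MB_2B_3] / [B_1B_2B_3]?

[B_1B_2B_3] = ½·(6·(21/2−(-12)) + (-11)·(-12−(-19/2)) + 5·(-19/2−(21/2))) = ½·(135 + 55/2 − 100) = 125/4.
[MB_2B_3] = ½·((-19/4)·(21/2−(-12)) + (-11)·(-12−(43/16)) + 5·(43/16−(21/2))) = ½·(-855/8 + 2585/16 − 625/16) = 125/16, so the ratio is (125/16)/(125/4) = 1/4.

1/4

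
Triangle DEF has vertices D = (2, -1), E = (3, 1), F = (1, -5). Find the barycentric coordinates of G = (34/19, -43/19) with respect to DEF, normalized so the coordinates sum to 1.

Signed area of the reference triangle: [DEF] = ½·(2·(1−(-5)) + 3·(-5−(-1)) + 1·(-1−1)) = ½·(12 − 12 − 2) = -1.
[GEF] = ½·((34/19)·(1−(-5)) + 3·(-5−(-43/19)) + 1·(-43/19−1)) = ½·(204/19 − 156/19 − 62/19) = -7/19, so the D-coordinate is (-7/19)/(-1) = 7/19.
[DGF] = ½·(2·(-43/19−(-5)) + (34/19)·(-5−(-1)) + 1·(-1−(-43/19))) = ½·(104/19 − 136/19 + 24/19) = -4/19, so the E-coordinate is 4/19.
[DEG] = ½·(2·(1−(-43/19)) + 3·(-43/19−(-1)) + (34/19)·(-1−1)) = ½·(124/19 − 72/19 − 68/19) = -8/19, so the F-coordinate is 8/19.
Check: 7/19 + 4/19 + 8/19 = 1.

(7/19, 4/19, 8/19)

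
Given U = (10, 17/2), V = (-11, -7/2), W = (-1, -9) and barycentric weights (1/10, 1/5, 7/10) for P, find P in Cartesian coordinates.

(-19/10, -123/20)

P = (1/10)·U + (1/5)·V + (7/10)·W.
x-coordinate: (1/10)·10 + (1/5)·(-11) + (7/10)·(-1) = -19/10.
y-coordinate: (1/10)·(17/2) + (1/5)·(-7/2) + (7/10)·(-9) = -123/20.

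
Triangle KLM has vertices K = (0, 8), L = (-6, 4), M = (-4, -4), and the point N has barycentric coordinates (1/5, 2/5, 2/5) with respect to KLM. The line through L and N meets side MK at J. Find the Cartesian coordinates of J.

(-8/3, 0)

Line LN meets MK where the L-coordinate vanishes; zeroing N's L-weight and renormalizing leaves M, K-weights 2/5 : 1/5 → (2/3, 1/3).
So J = (2/3)·M + (1/3)·K = (-8/3, 0).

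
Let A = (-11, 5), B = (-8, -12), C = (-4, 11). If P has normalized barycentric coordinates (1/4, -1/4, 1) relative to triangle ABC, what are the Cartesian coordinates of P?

P = (1/4)·A + (-1/4)·B + 1·C.
x-coordinate: (1/4)·(-11) + (-1/4)·(-8) + 1·(-4) = -19/4.
y-coordinate: (1/4)·5 + (-1/4)·(-12) + 1·11 = 61/4.

(-19/4, 61/4)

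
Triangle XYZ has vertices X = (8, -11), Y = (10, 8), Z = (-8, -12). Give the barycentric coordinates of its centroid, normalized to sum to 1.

The centroid is the average of the vertices, so each weight is 1/3.

(1/3, 1/3, 1/3)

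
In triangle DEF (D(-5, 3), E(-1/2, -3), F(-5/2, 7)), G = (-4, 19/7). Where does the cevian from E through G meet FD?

Barycentric coordinates of G with respect to DEF: (5/7, 1/7, 1/7).
On side FD the E-coordinate is zero; dropping G's E-weight 1/7 and renormalizing the remaining 1/7 : 5/7 gives weights 1/6, 5/6 on F, D.
H = (1/6)·(-5/2, 7) + (5/6)·(-5, 3) = (-55/12, 11/3).

(-55/12, 11/3)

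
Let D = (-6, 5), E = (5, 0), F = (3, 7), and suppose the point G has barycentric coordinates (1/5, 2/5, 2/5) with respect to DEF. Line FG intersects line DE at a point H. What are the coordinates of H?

(4/3, 5/3)

Line FG meets DE where the F-coordinate vanishes; zeroing G's F-weight and renormalizing leaves D, E-weights 1/5 : 2/5 → (1/3, 2/3).
So H = (1/3)·D + (2/3)·E = (4/3, 5/3).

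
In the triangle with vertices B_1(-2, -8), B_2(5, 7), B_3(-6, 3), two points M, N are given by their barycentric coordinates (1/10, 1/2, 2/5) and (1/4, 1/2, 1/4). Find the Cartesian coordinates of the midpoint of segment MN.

Barycentric coordinates of the midpoint are the average: (7/40, 1/2, 13/40).
Converting: (7/40)·B_1 + (1/2)·B_2 + (13/40)·B_3 = (1/5, 123/40).

(1/5, 123/40)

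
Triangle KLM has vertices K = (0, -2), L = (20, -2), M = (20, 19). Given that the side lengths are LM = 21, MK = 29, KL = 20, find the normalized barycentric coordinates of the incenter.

(3/10, 29/70, 2/7)

The incenter has barycentric coordinates proportional to the opposite side lengths: (21 : 29 : 20).
Normalizing by 21+29+20 = 70 gives (3/10, 29/70, 2/7).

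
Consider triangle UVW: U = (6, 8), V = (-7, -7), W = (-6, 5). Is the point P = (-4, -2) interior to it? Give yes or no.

yes

Barycentric coordinates of P: (31/141, 30/47, 20/141).
The three coordinates are positive, positive, positive; a point is interior exactly when all three are positive.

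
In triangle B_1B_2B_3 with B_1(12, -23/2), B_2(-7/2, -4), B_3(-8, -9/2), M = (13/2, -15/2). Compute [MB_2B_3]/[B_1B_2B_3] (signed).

1/2

[B_1B_2B_3] = ½·(12·(-4−(-9/2)) + (-7/2)·(-9/2−(-23/2)) + (-8)·(-23/2−(-4))) = ½·(6 − 49/2 + 60) = 83/4.
[MB_2B_3] = ½·((13/2)·(-4−(-9/2)) + (-7/2)·(-9/2−(-15/2)) + (-8)·(-15/2−(-4))) = ½·(13/4 − 21/2 + 28) = 83/8, so the ratio is (83/8)/(83/4) = 1/2.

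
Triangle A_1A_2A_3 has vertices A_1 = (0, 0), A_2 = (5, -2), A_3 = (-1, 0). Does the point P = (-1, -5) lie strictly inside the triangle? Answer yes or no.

no

Barycentric coordinates of P: (-15, 5/2, 27/2).
The three coordinates are negative, positive, positive; a point is interior exactly when all three are positive.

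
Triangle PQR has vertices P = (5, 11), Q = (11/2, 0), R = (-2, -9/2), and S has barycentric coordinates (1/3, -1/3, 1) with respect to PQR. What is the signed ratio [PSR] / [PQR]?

-1/3

The signed ratio [PSR]/[PQR] equals the barycentric coordinate of S at vertex Q, which is -1/3.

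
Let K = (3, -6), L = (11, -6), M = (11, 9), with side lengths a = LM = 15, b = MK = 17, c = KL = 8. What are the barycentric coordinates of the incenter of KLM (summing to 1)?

The incenter has barycentric coordinates proportional to the opposite side lengths: (15 : 17 : 8).
Normalizing by 15+17+8 = 40 gives (3/8, 17/40, 1/5).

(3/8, 17/40, 1/5)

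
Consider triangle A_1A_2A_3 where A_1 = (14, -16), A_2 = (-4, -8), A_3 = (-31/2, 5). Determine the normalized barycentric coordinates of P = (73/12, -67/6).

(2/3, 1/6, 1/6)

Signed area of the reference triangle: [A_1A_2A_3] = ½·(14·(-8−5) + (-4)·(5−(-16)) + (-31/2)·(-16−(-8))) = ½·(-182 − 84 + 124) = -71.
[PA_2A_3] = ½·((73/12)·(-8−5) + (-4)·(5−(-67/6)) + (-31/2)·(-67/6−(-8))) = ½·(-949/12 − 194/3 + 589/12) = -142/3, so the A_1-coordinate is (-142/3)/(-71) = 2/3.
[A_1PA_3] = ½·(14·(-67/6−5) + (73/12)·(5−(-16)) + (-31/2)·(-16−(-67/6))) = ½·(-679/3 + 511/4 + 899/12) = -71/6, so the A_2-coordinate is 1/6.
[A_1A_2P] = ½·(14·(-8−(-67/6)) + (-4)·(-67/6−(-16)) + (73/12)·(-16−(-8))) = ½·(133/3 − 58/3 − 146/3) = -71/6, so the A_3-coordinate is 1/6.
Check: 2/3 + 1/6 + 1/6 = 1.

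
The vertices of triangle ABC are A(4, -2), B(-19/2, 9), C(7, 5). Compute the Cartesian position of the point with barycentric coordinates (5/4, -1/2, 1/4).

(23/2, -23/4)

P = (5/4)·A + (-1/2)·B + (1/4)·C.
x-coordinate: (5/4)·4 + (-1/2)·(-19/2) + (1/4)·7 = 23/2.
y-coordinate: (5/4)·(-2) + (-1/2)·9 + (1/4)·5 = -23/4.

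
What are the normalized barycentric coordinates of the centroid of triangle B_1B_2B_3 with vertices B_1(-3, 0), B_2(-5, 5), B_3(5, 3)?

The centroid is the average of the vertices, so each weight is 1/3.

(1/3, 1/3, 1/3)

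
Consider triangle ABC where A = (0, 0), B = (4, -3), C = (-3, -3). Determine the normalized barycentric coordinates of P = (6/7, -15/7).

Signed area of the reference triangle: [ABC] = ½·(0·(-3−(-3)) + 4·(-3−0) + (-3)·(0−(-3))) = ½·(0 − 12 − 9) = -21/2.
[PBC] = ½·((6/7)·(-3−(-3)) + 4·(-3−(-15/7)) + (-3)·(-15/7−(-3))) = ½·(0 − 24/7 − 18/7) = -3, so the A-coordinate is (-3)/(-21/2) = 2/7.
[APC] = ½·(0·(-15/7−(-3)) + (6/7)·(-3−0) + (-3)·(0−(-15/7))) = ½·(0 − 18/7 − 45/7) = -9/2, so the B-coordinate is 3/7.
[ABP] = ½·(0·(-3−(-15/7)) + 4·(-15/7−0) + (6/7)·(0−(-3))) = ½·(0 − 60/7 + 18/7) = -3, so the C-coordinate is 2/7.
Check: 2/7 + 3/7 + 2/7 = 1.

(2/7, 3/7, 2/7)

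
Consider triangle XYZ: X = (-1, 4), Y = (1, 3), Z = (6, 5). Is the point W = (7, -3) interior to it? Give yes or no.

Barycentric coordinates of W: (-14/3, 19/3, -2/3).
The three coordinates are negative, positive, negative; a point is interior exactly when all three are positive.

no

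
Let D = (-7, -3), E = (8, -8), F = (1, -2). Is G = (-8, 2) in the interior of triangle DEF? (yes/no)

Barycentric coordinates of G: (26/55, -41/55, 14/11).
The three coordinates are positive, negative, positive; a point is interior exactly when all three are positive.

no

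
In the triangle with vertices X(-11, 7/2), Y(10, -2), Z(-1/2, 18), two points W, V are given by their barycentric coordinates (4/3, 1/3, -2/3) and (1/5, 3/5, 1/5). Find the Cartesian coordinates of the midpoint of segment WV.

Barycentric coordinates of the midpoint are the average: (23/30, 7/15, -7/30).
Converting: (23/30)·X + (7/15)·Y + (-7/30)·Z = (-73/20, -49/20).

(-73/20, -49/20)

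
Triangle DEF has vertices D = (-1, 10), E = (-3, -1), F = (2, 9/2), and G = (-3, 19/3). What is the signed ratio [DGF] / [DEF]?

1/2

[DEF] = ½·((-1)·(-1−(9/2)) + (-3)·(9/2−10) + 2·(10−(-1))) = ½·(11/2 + 33/2 + 22) = 22.
[DGF] = ½·((-1)·(19/3−(9/2)) + (-3)·(9/2−10) + 2·(10−(19/3))) = ½·(-11/6 + 33/2 + 22/3) = 11, so the ratio is 11/22 = 1/2.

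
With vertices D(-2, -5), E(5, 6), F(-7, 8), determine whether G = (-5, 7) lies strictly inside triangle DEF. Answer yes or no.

Barycentric coordinates of G: (4/73, 21/146, 117/146).
The three coordinates are positive, positive, positive; a point is interior exactly when all three are positive.

yes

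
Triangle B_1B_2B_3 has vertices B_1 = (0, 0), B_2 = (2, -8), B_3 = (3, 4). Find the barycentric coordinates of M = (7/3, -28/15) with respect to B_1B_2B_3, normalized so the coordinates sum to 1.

(1/15, 7/15, 7/15)

Signed area of the reference triangle: [B_1B_2B_3] = ½·(0·(-8−4) + 2·(4−0) + 3·(0−(-8))) = ½·(0 + 8 + 24) = 16.
[MB_2B_3] = ½·((7/3)·(-8−4) + 2·(4−(-28/15)) + 3·(-28/15−(-8))) = ½·(-28 + 176/15 + 92/5) = 16/15, so the B_1-coordinate is (16/15)/16 = 1/15.
[B_1MB_3] = ½·(0·(-28/15−4) + (7/3)·(4−0) + 3·(0−(-28/15))) = ½·(0 + 28/3 + 28/5) = 112/15, so the B_2-coordinate is 7/15.
[B_1B_2M] = ½·(0·(-8−(-28/15)) + 2·(-28/15−0) + (7/3)·(0−(-8))) = ½·(0 − 56/15 + 56/3) = 112/15, so the B_3-coordinate is 7/15.
Check: 1/15 + 7/15 + 7/15 = 1.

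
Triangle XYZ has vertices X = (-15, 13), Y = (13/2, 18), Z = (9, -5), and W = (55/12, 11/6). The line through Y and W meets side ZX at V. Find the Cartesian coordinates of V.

(21/5, -7/5)

Barycentric coordinates of W with respect to XYZ: (1/6, 1/6, 2/3).
On side ZX the Y-coordinate is zero; dropping W's Y-weight 1/6 and renormalizing the remaining 2/3 : 1/6 gives weights 4/5, 1/5 on Z, X.
V = (4/5)·(9, -5) + (1/5)·(-15, 13) = (21/5, -7/5).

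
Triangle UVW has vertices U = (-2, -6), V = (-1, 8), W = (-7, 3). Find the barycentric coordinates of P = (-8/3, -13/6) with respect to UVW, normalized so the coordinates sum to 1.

(2/3, 1/6, 1/6)

Signed area of the reference triangle: [UVW] = ½·((-2)·(8−3) + (-1)·(3−(-6)) + (-7)·(-6−8)) = ½·(-10 − 9 + 98) = 79/2.
[PVW] = ½·((-8/3)·(8−3) + (-1)·(3−(-13/6)) + (-7)·(-13/6−8)) = ½·(-40/3 − 31/6 + 427/6) = 79/3, so the U-coordinate is (79/3)/(79/2) = 2/3.
[UPW] = ½·((-2)·(-13/6−3) + (-8/3)·(3−(-6)) + (-7)·(-6−(-13/6))) = ½·(31/3 − 24 + 161/6) = 79/12, so the V-coordinate is 1/6.
[UVP] = ½·((-2)·(8−(-13/6)) + (-1)·(-13/6−(-6)) + (-8/3)·(-6−8)) = ½·(-61/3 − 23/6 + 112/3) = 79/12, so the W-coordinate is 1/6.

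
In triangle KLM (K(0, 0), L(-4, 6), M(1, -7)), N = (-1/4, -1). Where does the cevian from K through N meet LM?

Barycentric coordinates of N with respect to KLM: (5/8, 1/8, 1/4).
On side LM the K-coordinate is zero; dropping N's K-weight 5/8 and renormalizing the remaining 1/8 : 1/4 gives weights 1/3, 2/3 on L, M.
J = (1/3)·(-4, 6) + (2/3)·(1, -7) = (-2/3, -8/3).

(-2/3, -8/3)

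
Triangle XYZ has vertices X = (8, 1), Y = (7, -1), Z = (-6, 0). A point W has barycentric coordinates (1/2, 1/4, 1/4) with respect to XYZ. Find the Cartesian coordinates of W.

(17/4, 1/4)

W = (1/2)·X + (1/4)·Y + (1/4)·Z.
x-coordinate: (1/2)·8 + (1/4)·7 + (1/4)·(-6) = 17/4.
y-coordinate: (1/2)·1 + (1/4)·(-1) + (1/4)·0 = 1/4.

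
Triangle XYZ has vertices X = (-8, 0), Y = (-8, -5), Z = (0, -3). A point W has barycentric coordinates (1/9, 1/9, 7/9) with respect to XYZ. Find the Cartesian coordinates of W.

W = (1/9)·X + (1/9)·Y + (7/9)·Z.
x-coordinate: (1/9)·(-8) + (1/9)·(-8) + (7/9)·0 = -16/9.
y-coordinate: (1/9)·0 + (1/9)·(-5) + (7/9)·(-3) = -26/9.

(-16/9, -26/9)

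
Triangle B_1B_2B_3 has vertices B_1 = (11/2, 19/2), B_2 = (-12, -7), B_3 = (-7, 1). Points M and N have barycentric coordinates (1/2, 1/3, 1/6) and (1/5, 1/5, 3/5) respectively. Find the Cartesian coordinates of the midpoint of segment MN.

(-95/24, 221/120)

Barycentric coordinates of the midpoint are the average: (7/20, 4/15, 23/60).
Converting: (7/20)·B_1 + (4/15)·B_2 + (23/60)·B_3 = (-95/24, 221/120).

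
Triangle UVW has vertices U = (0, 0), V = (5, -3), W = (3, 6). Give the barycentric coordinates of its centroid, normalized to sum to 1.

(1/3, 1/3, 1/3)

The centroid is the average of the vertices, so each weight is 1/3.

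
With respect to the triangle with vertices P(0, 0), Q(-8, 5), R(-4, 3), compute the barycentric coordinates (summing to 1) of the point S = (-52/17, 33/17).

Signed area of the reference triangle: [PQR] = ½·(0·(5−3) + (-8)·(3−0) + (-4)·(0−5)) = ½·(0 − 24 + 20) = -2.
[SQR] = ½·((-52/17)·(5−3) + (-8)·(3−(33/17)) + (-4)·(33/17−5)) = ½·(-104/17 − 144/17 + 208/17) = -20/17, so the P-coordinate is (-20/17)/(-2) = 10/17.
[PSR] = ½·(0·(33/17−3) + (-52/17)·(3−0) + (-4)·(0−(33/17))) = ½·(0 − 156/17 + 132/17) = -12/17, so the Q-coordinate is 6/17.
[PQS] = ½·(0·(5−(33/17)) + (-8)·(33/17−0) + (-52/17)·(0−5)) = ½·(0 − 264/17 + 260/17) = -2/17, so the R-coordinate is 1/17.
Check: 10/17 + 6/17 + 1/17 = 1.

(10/17, 6/17, 1/17)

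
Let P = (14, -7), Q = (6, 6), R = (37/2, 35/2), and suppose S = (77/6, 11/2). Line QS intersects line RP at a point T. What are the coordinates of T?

Barycentric coordinates of S with respect to PQR: (1/3, 1/3, 1/3).
On side RP the Q-coordinate is zero; dropping S's Q-weight 1/3 and renormalizing the remaining 1/3 : 1/3 gives weights 1/2, 1/2 on R, P.
T = (1/2)·(37/2, 35/2) + (1/2)·(14, -7) = (65/4, 21/4).

(65/4, 21/4)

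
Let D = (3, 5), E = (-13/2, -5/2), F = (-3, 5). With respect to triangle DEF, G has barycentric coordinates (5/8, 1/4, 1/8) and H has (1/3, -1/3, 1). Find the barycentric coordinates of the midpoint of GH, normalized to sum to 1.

(23/48, -1/24, 9/16)

Since both coordinate triples sum to 1, the midpoint's barycentrics are the componentwise average.
(5/8+1/3)/2 = 23/48; similarly -1/24 and 9/16.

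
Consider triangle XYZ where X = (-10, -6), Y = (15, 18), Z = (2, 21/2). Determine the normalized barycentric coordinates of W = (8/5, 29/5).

Signed area of the reference triangle: [XYZ] = ½·((-10)·(18−(21/2)) + 15·(21/2−(-6)) + 2·(-6−18)) = ½·(-75 + 495/2 − 48) = 249/4.
[WYZ] = ½·((8/5)·(18−(21/2)) + 15·(21/2−(29/5)) + 2·(29/5−18)) = ½·(12 + 141/2 − 122/5) = 581/20, so the X-coordinate is (581/20)/(249/4) = 7/15.
[XWZ] = ½·((-10)·(29/5−(21/2)) + (8/5)·(21/2−(-6)) + 2·(-6−(29/5))) = ½·(47 + 132/5 − 118/5) = 249/10, so the Y-coordinate is 2/5.
[XYW] = ½·((-10)·(18−(29/5)) + 15·(29/5−(-6)) + (8/5)·(-6−18)) = ½·(-122 + 177 − 192/5) = 83/10, so the Z-coordinate is 2/15.
Check: 7/15 + 2/5 + 2/15 = 1.

(7/15, 2/5, 2/15)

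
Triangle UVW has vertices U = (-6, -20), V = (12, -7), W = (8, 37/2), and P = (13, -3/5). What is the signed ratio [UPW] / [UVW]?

9/10

[UVW] = ½·((-6)·(-7−(37/2)) + 12·(37/2−(-20)) + 8·(-20−(-7))) = ½·(153 + 462 − 104) = 511/2.
[UPW] = ½·((-6)·(-3/5−(37/2)) + 13·(37/2−(-20)) + 8·(-20−(-3/5))) = ½·(573/5 + 1001/2 − 776/5) = 4599/20, so the ratio is (4599/20)/(511/2) = 9/10.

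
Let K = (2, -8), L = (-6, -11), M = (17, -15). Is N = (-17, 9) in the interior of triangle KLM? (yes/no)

no

Barycentric coordinates of N: (416/101, -122/101, -193/101).
The three coordinates are positive, negative, negative; a point is interior exactly when all three are positive.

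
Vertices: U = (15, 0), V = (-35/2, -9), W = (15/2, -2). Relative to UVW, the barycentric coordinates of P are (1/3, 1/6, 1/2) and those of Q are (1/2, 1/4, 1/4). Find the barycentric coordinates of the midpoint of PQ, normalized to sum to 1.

(5/12, 5/24, 3/8)

Since both coordinate triples sum to 1, the midpoint's barycentrics are the componentwise average.
(1/3+1/2)/2 = 5/12; similarly 5/24 and 3/8.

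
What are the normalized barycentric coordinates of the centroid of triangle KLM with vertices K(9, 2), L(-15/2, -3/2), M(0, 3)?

The centroid is the average of the vertices, so each weight is 1/3.

(1/3, 1/3, 1/3)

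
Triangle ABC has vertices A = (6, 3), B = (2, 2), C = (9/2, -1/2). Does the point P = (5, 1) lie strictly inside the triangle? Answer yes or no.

yes

Barycentric coordinates of P: (2/5, 1/25, 14/25).
The three coordinates are positive, positive, positive; a point is interior exactly when all three are positive.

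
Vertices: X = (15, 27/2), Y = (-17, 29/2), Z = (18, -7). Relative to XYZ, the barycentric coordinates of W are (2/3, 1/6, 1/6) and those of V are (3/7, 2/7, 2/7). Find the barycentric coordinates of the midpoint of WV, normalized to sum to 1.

Since both coordinate triples sum to 1, the midpoint's barycentrics are the componentwise average.
(2/3+3/7)/2 = 23/42; similarly 19/84 and 19/84.

(23/42, 19/84, 19/84)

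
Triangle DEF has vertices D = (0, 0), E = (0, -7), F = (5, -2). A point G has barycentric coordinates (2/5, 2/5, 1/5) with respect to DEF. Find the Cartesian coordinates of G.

(1, -16/5)

G = (2/5)·D + (2/5)·E + (1/5)·F.
x-coordinate: (2/5)·0 + (2/5)·0 + (1/5)·5 = 1.
y-coordinate: (2/5)·0 + (2/5)·(-7) + (1/5)·(-2) = -16/5.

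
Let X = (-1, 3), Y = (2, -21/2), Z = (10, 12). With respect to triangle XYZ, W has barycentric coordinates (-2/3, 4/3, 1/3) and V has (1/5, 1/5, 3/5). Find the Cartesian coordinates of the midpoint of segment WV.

(193/30, -63/20)

Barycentric coordinates of the midpoint are the average: (-7/30, 23/30, 7/15).
Converting: (-7/30)·X + (23/30)·Y + (7/15)·Z = (193/30, -63/20).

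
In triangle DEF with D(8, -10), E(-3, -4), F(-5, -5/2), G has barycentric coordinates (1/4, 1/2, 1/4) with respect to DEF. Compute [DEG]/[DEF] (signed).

The signed ratio [DEG]/[DEF] equals the barycentric coordinate of G at vertex F, which is 1/4.

1/4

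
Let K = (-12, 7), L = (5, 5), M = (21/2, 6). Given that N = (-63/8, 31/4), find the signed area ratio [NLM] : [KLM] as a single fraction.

[KLM] = ½·((-12)·(5−6) + 5·(6−7) + (21/2)·(7−5)) = ½·(12 − 5 + 21) = 14.
[NLM] = ½·((-63/8)·(5−6) + 5·(6−(31/4)) + (21/2)·(31/4−5)) = ½·(63/8 − 35/4 + 231/8) = 14, so the ratio is 14/14 = 1.

1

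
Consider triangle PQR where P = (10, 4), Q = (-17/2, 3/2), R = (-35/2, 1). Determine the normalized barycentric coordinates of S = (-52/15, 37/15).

Signed area of the reference triangle: [PQR] = ½·(10·(3/2−1) + (-17/2)·(1−4) + (-35/2)·(4−(3/2))) = ½·(5 + 51/2 − 175/4) = -53/8.
[SQR] = ½·((-52/15)·(3/2−1) + (-17/2)·(1−(37/15)) + (-35/2)·(37/15−(3/2))) = ½·(-26/15 + 187/15 − 203/12) = -371/120, so the P-coordinate is (-371/120)/(-53/8) = 7/15.
[PSR] = ½·(10·(37/15−1) + (-52/15)·(1−4) + (-35/2)·(4−(37/15))) = ½·(44/3 + 52/5 − 161/6) = -53/60, so the Q-coordinate is 2/15.
[PQS] = ½·(10·(3/2−(37/15)) + (-17/2)·(37/15−4) + (-52/15)·(4−(3/2))) = ½·(-29/3 + 391/30 − 26/3) = -53/20, so the R-coordinate is 2/5.

(7/15, 2/15, 2/5)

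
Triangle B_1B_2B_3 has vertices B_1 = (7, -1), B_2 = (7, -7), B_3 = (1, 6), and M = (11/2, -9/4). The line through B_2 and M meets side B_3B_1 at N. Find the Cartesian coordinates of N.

Barycentric coordinates of M with respect to B_1B_2B_3: (1/4, 1/2, 1/4).
On side B_3B_1 the B_2-coordinate is zero; dropping M's B_2-weight 1/2 and renormalizing the remaining 1/4 : 1/4 gives weights 1/2, 1/2 on B_3, B_1.
N = (1/2)·(1, 6) + (1/2)·(7, -1) = (4, 5/2).

(4, 5/2)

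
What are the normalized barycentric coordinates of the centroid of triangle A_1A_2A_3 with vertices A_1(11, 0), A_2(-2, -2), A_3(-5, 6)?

(1/3, 1/3, 1/3)

The centroid is the average of the vertices, so each weight is 1/3.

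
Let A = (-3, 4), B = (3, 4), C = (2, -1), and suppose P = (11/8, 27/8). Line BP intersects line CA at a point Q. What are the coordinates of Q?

(-4/3, 7/3)

Barycentric coordinates of P with respect to ABC: (1/4, 5/8, 1/8).
On side CA the B-coordinate is zero; dropping P's B-weight 5/8 and renormalizing the remaining 1/8 : 1/4 gives weights 1/3, 2/3 on C, A.
Q = (1/3)·(2, -1) + (2/3)·(-3, 4) = (-4/3, 7/3).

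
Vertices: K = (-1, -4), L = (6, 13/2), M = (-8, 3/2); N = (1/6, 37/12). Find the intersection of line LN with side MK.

Barycentric coordinates of N with respect to KLM: (1/6, 1/2, 1/3).
On side MK the L-coordinate is zero; dropping N's L-weight 1/2 and renormalizing the remaining 1/3 : 1/6 gives weights 2/3, 1/3 on M, K.
J = (2/3)·(-8, 3/2) + (1/3)·(-1, -4) = (-17/3, -1/3).

(-17/3, -1/3)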